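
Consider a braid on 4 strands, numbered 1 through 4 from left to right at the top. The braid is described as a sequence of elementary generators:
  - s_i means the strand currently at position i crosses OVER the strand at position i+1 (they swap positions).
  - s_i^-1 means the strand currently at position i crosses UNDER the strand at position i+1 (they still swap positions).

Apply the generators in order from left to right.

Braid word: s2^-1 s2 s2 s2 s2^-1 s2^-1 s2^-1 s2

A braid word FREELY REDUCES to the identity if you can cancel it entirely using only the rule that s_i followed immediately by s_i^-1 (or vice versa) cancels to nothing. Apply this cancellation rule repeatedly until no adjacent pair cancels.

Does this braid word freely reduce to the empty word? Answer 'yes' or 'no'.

Gen 1 (s2^-1): push. Stack: [s2^-1]
Gen 2 (s2): cancels prior s2^-1. Stack: []
Gen 3 (s2): push. Stack: [s2]
Gen 4 (s2): push. Stack: [s2 s2]
Gen 5 (s2^-1): cancels prior s2. Stack: [s2]
Gen 6 (s2^-1): cancels prior s2. Stack: []
Gen 7 (s2^-1): push. Stack: [s2^-1]
Gen 8 (s2): cancels prior s2^-1. Stack: []
Reduced word: (empty)

Answer: yes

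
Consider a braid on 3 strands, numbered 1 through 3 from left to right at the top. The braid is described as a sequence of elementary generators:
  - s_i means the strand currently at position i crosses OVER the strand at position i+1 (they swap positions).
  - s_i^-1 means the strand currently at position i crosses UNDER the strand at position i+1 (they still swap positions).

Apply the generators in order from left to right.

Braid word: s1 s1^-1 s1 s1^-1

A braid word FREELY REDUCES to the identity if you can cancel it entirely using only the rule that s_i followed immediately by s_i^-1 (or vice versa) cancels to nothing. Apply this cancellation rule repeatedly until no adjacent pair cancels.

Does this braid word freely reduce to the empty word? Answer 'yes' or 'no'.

Gen 1 (s1): push. Stack: [s1]
Gen 2 (s1^-1): cancels prior s1. Stack: []
Gen 3 (s1): push. Stack: [s1]
Gen 4 (s1^-1): cancels prior s1. Stack: []
Reduced word: (empty)

Answer: yes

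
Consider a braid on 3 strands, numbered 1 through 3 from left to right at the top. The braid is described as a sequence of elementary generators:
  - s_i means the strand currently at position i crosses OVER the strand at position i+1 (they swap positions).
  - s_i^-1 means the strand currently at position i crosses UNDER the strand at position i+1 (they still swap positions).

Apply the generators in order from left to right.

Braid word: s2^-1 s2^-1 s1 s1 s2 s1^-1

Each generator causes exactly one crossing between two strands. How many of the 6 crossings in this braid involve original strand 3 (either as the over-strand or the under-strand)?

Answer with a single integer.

Gen 1: crossing 2x3. Involves strand 3? yes. Count so far: 1
Gen 2: crossing 3x2. Involves strand 3? yes. Count so far: 2
Gen 3: crossing 1x2. Involves strand 3? no. Count so far: 2
Gen 4: crossing 2x1. Involves strand 3? no. Count so far: 2
Gen 5: crossing 2x3. Involves strand 3? yes. Count so far: 3
Gen 6: crossing 1x3. Involves strand 3? yes. Count so far: 4

Answer: 4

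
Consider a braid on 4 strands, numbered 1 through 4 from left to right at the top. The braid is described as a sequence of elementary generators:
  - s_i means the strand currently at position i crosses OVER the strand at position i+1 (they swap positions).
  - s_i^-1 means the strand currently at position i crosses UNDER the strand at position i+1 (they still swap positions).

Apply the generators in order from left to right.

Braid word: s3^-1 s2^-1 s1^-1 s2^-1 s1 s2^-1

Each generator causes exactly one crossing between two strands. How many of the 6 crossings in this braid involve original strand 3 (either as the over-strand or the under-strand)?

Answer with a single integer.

Gen 1: crossing 3x4. Involves strand 3? yes. Count so far: 1
Gen 2: crossing 2x4. Involves strand 3? no. Count so far: 1
Gen 3: crossing 1x4. Involves strand 3? no. Count so far: 1
Gen 4: crossing 1x2. Involves strand 3? no. Count so far: 1
Gen 5: crossing 4x2. Involves strand 3? no. Count so far: 1
Gen 6: crossing 4x1. Involves strand 3? no. Count so far: 1

Answer: 1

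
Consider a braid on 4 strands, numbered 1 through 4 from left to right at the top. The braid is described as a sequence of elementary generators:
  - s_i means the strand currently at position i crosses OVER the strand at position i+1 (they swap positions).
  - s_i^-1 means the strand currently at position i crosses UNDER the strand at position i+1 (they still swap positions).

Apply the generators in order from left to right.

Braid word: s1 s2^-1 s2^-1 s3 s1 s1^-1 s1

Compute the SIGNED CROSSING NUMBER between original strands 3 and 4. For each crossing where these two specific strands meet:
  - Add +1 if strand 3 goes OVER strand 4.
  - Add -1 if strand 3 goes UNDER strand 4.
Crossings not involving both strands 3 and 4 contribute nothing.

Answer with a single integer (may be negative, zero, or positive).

Gen 1: crossing 1x2. Both 3&4? no. Sum: 0
Gen 2: crossing 1x3. Both 3&4? no. Sum: 0
Gen 3: crossing 3x1. Both 3&4? no. Sum: 0
Gen 4: 3 over 4. Both 3&4? yes. Contrib: +1. Sum: 1
Gen 5: crossing 2x1. Both 3&4? no. Sum: 1
Gen 6: crossing 1x2. Both 3&4? no. Sum: 1
Gen 7: crossing 2x1. Both 3&4? no. Sum: 1

Answer: 1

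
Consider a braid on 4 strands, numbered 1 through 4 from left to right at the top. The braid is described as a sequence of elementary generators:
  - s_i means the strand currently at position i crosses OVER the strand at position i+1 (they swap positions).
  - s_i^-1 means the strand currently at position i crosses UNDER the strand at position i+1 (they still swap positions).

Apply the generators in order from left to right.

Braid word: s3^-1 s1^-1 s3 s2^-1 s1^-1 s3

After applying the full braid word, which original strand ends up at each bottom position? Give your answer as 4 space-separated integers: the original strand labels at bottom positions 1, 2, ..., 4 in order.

Answer: 3 2 4 1

Derivation:
Gen 1 (s3^-1): strand 3 crosses under strand 4. Perm now: [1 2 4 3]
Gen 2 (s1^-1): strand 1 crosses under strand 2. Perm now: [2 1 4 3]
Gen 3 (s3): strand 4 crosses over strand 3. Perm now: [2 1 3 4]
Gen 4 (s2^-1): strand 1 crosses under strand 3. Perm now: [2 3 1 4]
Gen 5 (s1^-1): strand 2 crosses under strand 3. Perm now: [3 2 1 4]
Gen 6 (s3): strand 1 crosses over strand 4. Perm now: [3 2 4 1]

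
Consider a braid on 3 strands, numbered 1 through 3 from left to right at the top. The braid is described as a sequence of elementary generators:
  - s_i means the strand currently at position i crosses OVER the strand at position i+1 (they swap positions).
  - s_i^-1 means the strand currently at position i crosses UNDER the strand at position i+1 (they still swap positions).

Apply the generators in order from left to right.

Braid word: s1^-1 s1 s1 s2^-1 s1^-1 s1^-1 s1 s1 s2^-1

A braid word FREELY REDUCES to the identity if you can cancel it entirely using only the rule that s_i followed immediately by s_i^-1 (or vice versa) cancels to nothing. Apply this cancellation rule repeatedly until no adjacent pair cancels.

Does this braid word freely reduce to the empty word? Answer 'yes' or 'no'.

Gen 1 (s1^-1): push. Stack: [s1^-1]
Gen 2 (s1): cancels prior s1^-1. Stack: []
Gen 3 (s1): push. Stack: [s1]
Gen 4 (s2^-1): push. Stack: [s1 s2^-1]
Gen 5 (s1^-1): push. Stack: [s1 s2^-1 s1^-1]
Gen 6 (s1^-1): push. Stack: [s1 s2^-1 s1^-1 s1^-1]
Gen 7 (s1): cancels prior s1^-1. Stack: [s1 s2^-1 s1^-1]
Gen 8 (s1): cancels prior s1^-1. Stack: [s1 s2^-1]
Gen 9 (s2^-1): push. Stack: [s1 s2^-1 s2^-1]
Reduced word: s1 s2^-1 s2^-1

Answer: no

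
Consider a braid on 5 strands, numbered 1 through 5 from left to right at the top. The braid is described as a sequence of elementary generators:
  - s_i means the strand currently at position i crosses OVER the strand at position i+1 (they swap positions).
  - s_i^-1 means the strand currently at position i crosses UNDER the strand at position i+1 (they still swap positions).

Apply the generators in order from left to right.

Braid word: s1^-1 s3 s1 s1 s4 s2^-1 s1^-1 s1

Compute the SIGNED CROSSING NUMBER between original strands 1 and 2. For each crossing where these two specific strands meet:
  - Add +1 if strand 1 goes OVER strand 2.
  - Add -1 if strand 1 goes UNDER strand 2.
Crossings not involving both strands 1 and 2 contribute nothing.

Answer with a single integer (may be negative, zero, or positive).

Gen 1: 1 under 2. Both 1&2? yes. Contrib: -1. Sum: -1
Gen 2: crossing 3x4. Both 1&2? no. Sum: -1
Gen 3: 2 over 1. Both 1&2? yes. Contrib: -1. Sum: -2
Gen 4: 1 over 2. Both 1&2? yes. Contrib: +1. Sum: -1
Gen 5: crossing 3x5. Both 1&2? no. Sum: -1
Gen 6: crossing 1x4. Both 1&2? no. Sum: -1
Gen 7: crossing 2x4. Both 1&2? no. Sum: -1
Gen 8: crossing 4x2. Both 1&2? no. Sum: -1

Answer: -1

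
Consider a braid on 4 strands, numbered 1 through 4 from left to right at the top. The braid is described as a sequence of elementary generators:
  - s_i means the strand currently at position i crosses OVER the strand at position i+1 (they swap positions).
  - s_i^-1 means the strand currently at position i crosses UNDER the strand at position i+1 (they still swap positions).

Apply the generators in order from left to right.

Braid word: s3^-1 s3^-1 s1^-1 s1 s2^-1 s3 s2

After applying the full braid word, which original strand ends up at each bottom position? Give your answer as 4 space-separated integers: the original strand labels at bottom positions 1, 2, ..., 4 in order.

Gen 1 (s3^-1): strand 3 crosses under strand 4. Perm now: [1 2 4 3]
Gen 2 (s3^-1): strand 4 crosses under strand 3. Perm now: [1 2 3 4]
Gen 3 (s1^-1): strand 1 crosses under strand 2. Perm now: [2 1 3 4]
Gen 4 (s1): strand 2 crosses over strand 1. Perm now: [1 2 3 4]
Gen 5 (s2^-1): strand 2 crosses under strand 3. Perm now: [1 3 2 4]
Gen 6 (s3): strand 2 crosses over strand 4. Perm now: [1 3 4 2]
Gen 7 (s2): strand 3 crosses over strand 4. Perm now: [1 4 3 2]

Answer: 1 4 3 2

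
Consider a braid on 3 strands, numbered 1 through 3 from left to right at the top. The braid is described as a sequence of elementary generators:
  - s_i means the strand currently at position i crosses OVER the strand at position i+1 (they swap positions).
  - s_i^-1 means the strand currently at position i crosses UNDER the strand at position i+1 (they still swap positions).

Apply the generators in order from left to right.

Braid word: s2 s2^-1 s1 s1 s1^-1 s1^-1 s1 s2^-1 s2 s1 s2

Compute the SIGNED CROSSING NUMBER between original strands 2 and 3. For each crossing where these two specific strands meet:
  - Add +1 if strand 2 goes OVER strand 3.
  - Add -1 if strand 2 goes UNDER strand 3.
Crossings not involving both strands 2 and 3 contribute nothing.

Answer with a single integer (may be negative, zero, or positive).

Gen 1: 2 over 3. Both 2&3? yes. Contrib: +1. Sum: 1
Gen 2: 3 under 2. Both 2&3? yes. Contrib: +1. Sum: 2
Gen 3: crossing 1x2. Both 2&3? no. Sum: 2
Gen 4: crossing 2x1. Both 2&3? no. Sum: 2
Gen 5: crossing 1x2. Both 2&3? no. Sum: 2
Gen 6: crossing 2x1. Both 2&3? no. Sum: 2
Gen 7: crossing 1x2. Both 2&3? no. Sum: 2
Gen 8: crossing 1x3. Both 2&3? no. Sum: 2
Gen 9: crossing 3x1. Both 2&3? no. Sum: 2
Gen 10: crossing 2x1. Both 2&3? no. Sum: 2
Gen 11: 2 over 3. Both 2&3? yes. Contrib: +1. Sum: 3

Answer: 3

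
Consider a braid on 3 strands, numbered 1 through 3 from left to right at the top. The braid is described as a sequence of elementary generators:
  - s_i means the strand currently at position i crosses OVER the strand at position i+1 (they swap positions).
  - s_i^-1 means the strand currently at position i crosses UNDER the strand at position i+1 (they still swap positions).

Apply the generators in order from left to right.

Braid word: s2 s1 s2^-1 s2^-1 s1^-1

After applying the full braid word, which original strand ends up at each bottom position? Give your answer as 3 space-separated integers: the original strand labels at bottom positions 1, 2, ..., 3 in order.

Gen 1 (s2): strand 2 crosses over strand 3. Perm now: [1 3 2]
Gen 2 (s1): strand 1 crosses over strand 3. Perm now: [3 1 2]
Gen 3 (s2^-1): strand 1 crosses under strand 2. Perm now: [3 2 1]
Gen 4 (s2^-1): strand 2 crosses under strand 1. Perm now: [3 1 2]
Gen 5 (s1^-1): strand 3 crosses under strand 1. Perm now: [1 3 2]

Answer: 1 3 2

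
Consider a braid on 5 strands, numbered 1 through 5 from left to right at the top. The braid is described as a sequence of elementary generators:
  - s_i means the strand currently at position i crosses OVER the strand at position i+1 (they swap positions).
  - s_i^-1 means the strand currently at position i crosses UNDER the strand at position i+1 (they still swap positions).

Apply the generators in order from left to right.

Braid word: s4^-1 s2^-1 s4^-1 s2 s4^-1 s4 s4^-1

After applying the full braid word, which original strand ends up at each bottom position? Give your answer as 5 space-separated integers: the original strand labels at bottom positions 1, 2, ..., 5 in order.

Answer: 1 2 3 5 4

Derivation:
Gen 1 (s4^-1): strand 4 crosses under strand 5. Perm now: [1 2 3 5 4]
Gen 2 (s2^-1): strand 2 crosses under strand 3. Perm now: [1 3 2 5 4]
Gen 3 (s4^-1): strand 5 crosses under strand 4. Perm now: [1 3 2 4 5]
Gen 4 (s2): strand 3 crosses over strand 2. Perm now: [1 2 3 4 5]
Gen 5 (s4^-1): strand 4 crosses under strand 5. Perm now: [1 2 3 5 4]
Gen 6 (s4): strand 5 crosses over strand 4. Perm now: [1 2 3 4 5]
Gen 7 (s4^-1): strand 4 crosses under strand 5. Perm now: [1 2 3 5 4]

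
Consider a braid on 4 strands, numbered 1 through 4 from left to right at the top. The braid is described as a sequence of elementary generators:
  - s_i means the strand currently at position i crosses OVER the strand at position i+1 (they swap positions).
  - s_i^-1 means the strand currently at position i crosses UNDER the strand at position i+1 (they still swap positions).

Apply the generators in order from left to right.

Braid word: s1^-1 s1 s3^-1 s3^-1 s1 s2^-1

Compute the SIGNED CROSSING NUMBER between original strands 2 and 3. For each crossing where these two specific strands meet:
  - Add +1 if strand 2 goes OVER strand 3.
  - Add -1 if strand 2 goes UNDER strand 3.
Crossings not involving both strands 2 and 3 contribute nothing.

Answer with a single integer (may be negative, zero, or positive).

Answer: 0

Derivation:
Gen 1: crossing 1x2. Both 2&3? no. Sum: 0
Gen 2: crossing 2x1. Both 2&3? no. Sum: 0
Gen 3: crossing 3x4. Both 2&3? no. Sum: 0
Gen 4: crossing 4x3. Both 2&3? no. Sum: 0
Gen 5: crossing 1x2. Both 2&3? no. Sum: 0
Gen 6: crossing 1x3. Both 2&3? no. Sum: 0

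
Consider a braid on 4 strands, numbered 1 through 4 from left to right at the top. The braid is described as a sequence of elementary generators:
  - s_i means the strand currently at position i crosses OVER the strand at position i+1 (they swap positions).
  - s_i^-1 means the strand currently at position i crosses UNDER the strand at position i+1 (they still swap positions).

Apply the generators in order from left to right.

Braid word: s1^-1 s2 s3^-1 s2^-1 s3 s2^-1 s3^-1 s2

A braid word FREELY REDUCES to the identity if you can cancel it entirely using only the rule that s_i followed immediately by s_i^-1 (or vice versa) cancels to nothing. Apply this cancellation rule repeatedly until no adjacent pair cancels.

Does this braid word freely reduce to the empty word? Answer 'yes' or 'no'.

Gen 1 (s1^-1): push. Stack: [s1^-1]
Gen 2 (s2): push. Stack: [s1^-1 s2]
Gen 3 (s3^-1): push. Stack: [s1^-1 s2 s3^-1]
Gen 4 (s2^-1): push. Stack: [s1^-1 s2 s3^-1 s2^-1]
Gen 5 (s3): push. Stack: [s1^-1 s2 s3^-1 s2^-1 s3]
Gen 6 (s2^-1): push. Stack: [s1^-1 s2 s3^-1 s2^-1 s3 s2^-1]
Gen 7 (s3^-1): push. Stack: [s1^-1 s2 s3^-1 s2^-1 s3 s2^-1 s3^-1]
Gen 8 (s2): push. Stack: [s1^-1 s2 s3^-1 s2^-1 s3 s2^-1 s3^-1 s2]
Reduced word: s1^-1 s2 s3^-1 s2^-1 s3 s2^-1 s3^-1 s2

Answer: no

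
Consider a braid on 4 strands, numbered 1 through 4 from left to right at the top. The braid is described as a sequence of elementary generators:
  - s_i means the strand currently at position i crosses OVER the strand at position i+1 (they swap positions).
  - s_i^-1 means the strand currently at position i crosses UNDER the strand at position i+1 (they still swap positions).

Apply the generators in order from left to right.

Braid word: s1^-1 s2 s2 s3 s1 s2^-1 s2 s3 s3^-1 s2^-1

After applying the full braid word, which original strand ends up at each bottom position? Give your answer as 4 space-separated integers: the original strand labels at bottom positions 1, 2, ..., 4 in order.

Answer: 1 4 2 3

Derivation:
Gen 1 (s1^-1): strand 1 crosses under strand 2. Perm now: [2 1 3 4]
Gen 2 (s2): strand 1 crosses over strand 3. Perm now: [2 3 1 4]
Gen 3 (s2): strand 3 crosses over strand 1. Perm now: [2 1 3 4]
Gen 4 (s3): strand 3 crosses over strand 4. Perm now: [2 1 4 3]
Gen 5 (s1): strand 2 crosses over strand 1. Perm now: [1 2 4 3]
Gen 6 (s2^-1): strand 2 crosses under strand 4. Perm now: [1 4 2 3]
Gen 7 (s2): strand 4 crosses over strand 2. Perm now: [1 2 4 3]
Gen 8 (s3): strand 4 crosses over strand 3. Perm now: [1 2 3 4]
Gen 9 (s3^-1): strand 3 crosses under strand 4. Perm now: [1 2 4 3]
Gen 10 (s2^-1): strand 2 crosses under strand 4. Perm now: [1 4 2 3]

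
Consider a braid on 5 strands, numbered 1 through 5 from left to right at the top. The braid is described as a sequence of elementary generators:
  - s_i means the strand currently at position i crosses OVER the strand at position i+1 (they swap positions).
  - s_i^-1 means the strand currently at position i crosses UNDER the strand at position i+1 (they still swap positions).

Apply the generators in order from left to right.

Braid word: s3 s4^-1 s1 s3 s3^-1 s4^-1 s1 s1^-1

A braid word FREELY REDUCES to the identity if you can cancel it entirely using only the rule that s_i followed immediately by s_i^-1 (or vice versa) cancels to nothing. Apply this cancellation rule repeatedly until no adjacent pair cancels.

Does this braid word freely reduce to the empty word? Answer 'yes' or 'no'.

Answer: no

Derivation:
Gen 1 (s3): push. Stack: [s3]
Gen 2 (s4^-1): push. Stack: [s3 s4^-1]
Gen 3 (s1): push. Stack: [s3 s4^-1 s1]
Gen 4 (s3): push. Stack: [s3 s4^-1 s1 s3]
Gen 5 (s3^-1): cancels prior s3. Stack: [s3 s4^-1 s1]
Gen 6 (s4^-1): push. Stack: [s3 s4^-1 s1 s4^-1]
Gen 7 (s1): push. Stack: [s3 s4^-1 s1 s4^-1 s1]
Gen 8 (s1^-1): cancels prior s1. Stack: [s3 s4^-1 s1 s4^-1]
Reduced word: s3 s4^-1 s1 s4^-1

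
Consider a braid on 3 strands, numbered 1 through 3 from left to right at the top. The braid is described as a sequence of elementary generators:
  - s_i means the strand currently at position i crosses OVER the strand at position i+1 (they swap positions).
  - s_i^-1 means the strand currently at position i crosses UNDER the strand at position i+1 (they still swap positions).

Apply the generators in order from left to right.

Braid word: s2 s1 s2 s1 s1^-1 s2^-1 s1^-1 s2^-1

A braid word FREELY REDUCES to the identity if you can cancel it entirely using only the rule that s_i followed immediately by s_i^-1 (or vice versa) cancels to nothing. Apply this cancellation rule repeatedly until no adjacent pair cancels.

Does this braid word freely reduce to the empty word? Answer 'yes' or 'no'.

Answer: yes

Derivation:
Gen 1 (s2): push. Stack: [s2]
Gen 2 (s1): push. Stack: [s2 s1]
Gen 3 (s2): push. Stack: [s2 s1 s2]
Gen 4 (s1): push. Stack: [s2 s1 s2 s1]
Gen 5 (s1^-1): cancels prior s1. Stack: [s2 s1 s2]
Gen 6 (s2^-1): cancels prior s2. Stack: [s2 s1]
Gen 7 (s1^-1): cancels prior s1. Stack: [s2]
Gen 8 (s2^-1): cancels prior s2. Stack: []
Reduced word: (empty)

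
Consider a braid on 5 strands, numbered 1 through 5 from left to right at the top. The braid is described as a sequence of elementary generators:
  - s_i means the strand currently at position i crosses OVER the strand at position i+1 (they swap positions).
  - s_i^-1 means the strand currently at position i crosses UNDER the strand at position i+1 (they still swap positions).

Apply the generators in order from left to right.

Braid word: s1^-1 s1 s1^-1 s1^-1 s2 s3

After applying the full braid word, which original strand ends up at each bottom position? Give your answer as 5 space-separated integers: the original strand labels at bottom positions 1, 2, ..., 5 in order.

Answer: 1 3 4 2 5

Derivation:
Gen 1 (s1^-1): strand 1 crosses under strand 2. Perm now: [2 1 3 4 5]
Gen 2 (s1): strand 2 crosses over strand 1. Perm now: [1 2 3 4 5]
Gen 3 (s1^-1): strand 1 crosses under strand 2. Perm now: [2 1 3 4 5]
Gen 4 (s1^-1): strand 2 crosses under strand 1. Perm now: [1 2 3 4 5]
Gen 5 (s2): strand 2 crosses over strand 3. Perm now: [1 3 2 4 5]
Gen 6 (s3): strand 2 crosses over strand 4. Perm now: [1 3 4 2 5]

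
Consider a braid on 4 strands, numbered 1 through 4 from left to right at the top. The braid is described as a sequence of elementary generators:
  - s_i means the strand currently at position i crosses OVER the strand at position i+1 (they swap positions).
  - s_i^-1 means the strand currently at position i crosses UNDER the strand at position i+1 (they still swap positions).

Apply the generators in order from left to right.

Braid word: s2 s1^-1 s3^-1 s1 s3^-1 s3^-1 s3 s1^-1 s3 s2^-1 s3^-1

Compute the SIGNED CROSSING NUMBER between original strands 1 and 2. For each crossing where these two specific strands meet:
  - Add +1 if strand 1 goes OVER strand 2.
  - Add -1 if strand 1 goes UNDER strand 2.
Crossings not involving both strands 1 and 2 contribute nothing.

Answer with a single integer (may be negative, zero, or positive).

Gen 1: crossing 2x3. Both 1&2? no. Sum: 0
Gen 2: crossing 1x3. Both 1&2? no. Sum: 0
Gen 3: crossing 2x4. Both 1&2? no. Sum: 0
Gen 4: crossing 3x1. Both 1&2? no. Sum: 0
Gen 5: crossing 4x2. Both 1&2? no. Sum: 0
Gen 6: crossing 2x4. Both 1&2? no. Sum: 0
Gen 7: crossing 4x2. Both 1&2? no. Sum: 0
Gen 8: crossing 1x3. Both 1&2? no. Sum: 0
Gen 9: crossing 2x4. Both 1&2? no. Sum: 0
Gen 10: crossing 1x4. Both 1&2? no. Sum: 0
Gen 11: 1 under 2. Both 1&2? yes. Contrib: -1. Sum: -1

Answer: -1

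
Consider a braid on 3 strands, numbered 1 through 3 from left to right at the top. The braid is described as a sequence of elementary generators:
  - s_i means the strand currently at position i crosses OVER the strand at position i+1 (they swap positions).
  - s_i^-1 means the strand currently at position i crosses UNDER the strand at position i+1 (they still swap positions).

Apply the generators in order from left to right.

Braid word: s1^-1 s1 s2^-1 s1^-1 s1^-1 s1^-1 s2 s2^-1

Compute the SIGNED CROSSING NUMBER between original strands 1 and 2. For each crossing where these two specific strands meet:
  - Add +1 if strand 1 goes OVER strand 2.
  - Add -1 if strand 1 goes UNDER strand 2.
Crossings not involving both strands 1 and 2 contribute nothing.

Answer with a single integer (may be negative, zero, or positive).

Gen 1: 1 under 2. Both 1&2? yes. Contrib: -1. Sum: -1
Gen 2: 2 over 1. Both 1&2? yes. Contrib: -1. Sum: -2
Gen 3: crossing 2x3. Both 1&2? no. Sum: -2
Gen 4: crossing 1x3. Both 1&2? no. Sum: -2
Gen 5: crossing 3x1. Both 1&2? no. Sum: -2
Gen 6: crossing 1x3. Both 1&2? no. Sum: -2
Gen 7: 1 over 2. Both 1&2? yes. Contrib: +1. Sum: -1
Gen 8: 2 under 1. Both 1&2? yes. Contrib: +1. Sum: 0

Answer: 0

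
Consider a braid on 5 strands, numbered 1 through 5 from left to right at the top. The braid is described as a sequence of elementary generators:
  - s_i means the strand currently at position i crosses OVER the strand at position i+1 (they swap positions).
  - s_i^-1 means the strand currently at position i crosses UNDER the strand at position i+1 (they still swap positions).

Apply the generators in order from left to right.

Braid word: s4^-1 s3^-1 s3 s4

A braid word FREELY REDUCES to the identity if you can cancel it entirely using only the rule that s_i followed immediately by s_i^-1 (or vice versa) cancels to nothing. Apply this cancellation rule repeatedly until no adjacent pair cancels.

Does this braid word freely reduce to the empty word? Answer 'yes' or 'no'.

Gen 1 (s4^-1): push. Stack: [s4^-1]
Gen 2 (s3^-1): push. Stack: [s4^-1 s3^-1]
Gen 3 (s3): cancels prior s3^-1. Stack: [s4^-1]
Gen 4 (s4): cancels prior s4^-1. Stack: []
Reduced word: (empty)

Answer: yes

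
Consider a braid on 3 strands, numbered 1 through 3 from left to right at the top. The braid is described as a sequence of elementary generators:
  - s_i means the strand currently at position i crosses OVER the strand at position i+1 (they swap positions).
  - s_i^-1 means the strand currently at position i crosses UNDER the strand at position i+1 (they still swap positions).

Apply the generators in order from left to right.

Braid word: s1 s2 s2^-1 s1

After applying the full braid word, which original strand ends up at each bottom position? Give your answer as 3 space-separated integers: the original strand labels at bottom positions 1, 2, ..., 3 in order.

Gen 1 (s1): strand 1 crosses over strand 2. Perm now: [2 1 3]
Gen 2 (s2): strand 1 crosses over strand 3. Perm now: [2 3 1]
Gen 3 (s2^-1): strand 3 crosses under strand 1. Perm now: [2 1 3]
Gen 4 (s1): strand 2 crosses over strand 1. Perm now: [1 2 3]

Answer: 1 2 3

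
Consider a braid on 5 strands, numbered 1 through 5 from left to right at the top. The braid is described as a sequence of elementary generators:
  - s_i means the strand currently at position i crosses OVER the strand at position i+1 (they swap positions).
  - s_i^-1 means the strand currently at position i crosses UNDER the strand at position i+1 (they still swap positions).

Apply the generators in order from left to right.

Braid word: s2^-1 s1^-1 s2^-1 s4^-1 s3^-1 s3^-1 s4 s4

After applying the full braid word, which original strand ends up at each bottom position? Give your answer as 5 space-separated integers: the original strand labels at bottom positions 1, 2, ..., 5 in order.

Gen 1 (s2^-1): strand 2 crosses under strand 3. Perm now: [1 3 2 4 5]
Gen 2 (s1^-1): strand 1 crosses under strand 3. Perm now: [3 1 2 4 5]
Gen 3 (s2^-1): strand 1 crosses under strand 2. Perm now: [3 2 1 4 5]
Gen 4 (s4^-1): strand 4 crosses under strand 5. Perm now: [3 2 1 5 4]
Gen 5 (s3^-1): strand 1 crosses under strand 5. Perm now: [3 2 5 1 4]
Gen 6 (s3^-1): strand 5 crosses under strand 1. Perm now: [3 2 1 5 4]
Gen 7 (s4): strand 5 crosses over strand 4. Perm now: [3 2 1 4 5]
Gen 8 (s4): strand 4 crosses over strand 5. Perm now: [3 2 1 5 4]

Answer: 3 2 1 5 4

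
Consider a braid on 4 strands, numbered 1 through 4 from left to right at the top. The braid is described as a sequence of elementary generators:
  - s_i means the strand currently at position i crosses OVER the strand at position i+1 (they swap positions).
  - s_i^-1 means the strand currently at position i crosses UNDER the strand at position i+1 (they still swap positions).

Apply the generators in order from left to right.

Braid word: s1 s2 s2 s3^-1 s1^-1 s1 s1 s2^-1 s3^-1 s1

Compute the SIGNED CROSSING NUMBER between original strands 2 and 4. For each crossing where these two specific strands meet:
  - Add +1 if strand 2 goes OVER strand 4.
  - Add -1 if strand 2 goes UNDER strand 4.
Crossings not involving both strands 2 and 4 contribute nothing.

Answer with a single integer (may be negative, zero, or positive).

Gen 1: crossing 1x2. Both 2&4? no. Sum: 0
Gen 2: crossing 1x3. Both 2&4? no. Sum: 0
Gen 3: crossing 3x1. Both 2&4? no. Sum: 0
Gen 4: crossing 3x4. Both 2&4? no. Sum: 0
Gen 5: crossing 2x1. Both 2&4? no. Sum: 0
Gen 6: crossing 1x2. Both 2&4? no. Sum: 0
Gen 7: crossing 2x1. Both 2&4? no. Sum: 0
Gen 8: 2 under 4. Both 2&4? yes. Contrib: -1. Sum: -1
Gen 9: crossing 2x3. Both 2&4? no. Sum: -1
Gen 10: crossing 1x4. Both 2&4? no. Sum: -1

Answer: -1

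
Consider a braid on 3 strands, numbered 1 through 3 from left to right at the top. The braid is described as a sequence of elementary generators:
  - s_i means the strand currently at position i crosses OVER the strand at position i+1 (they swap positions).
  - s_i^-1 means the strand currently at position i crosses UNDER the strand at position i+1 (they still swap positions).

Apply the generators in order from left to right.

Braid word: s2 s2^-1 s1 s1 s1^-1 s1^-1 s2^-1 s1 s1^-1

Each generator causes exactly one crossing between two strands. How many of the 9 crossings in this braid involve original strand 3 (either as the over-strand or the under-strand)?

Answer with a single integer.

Answer: 5

Derivation:
Gen 1: crossing 2x3. Involves strand 3? yes. Count so far: 1
Gen 2: crossing 3x2. Involves strand 3? yes. Count so far: 2
Gen 3: crossing 1x2. Involves strand 3? no. Count so far: 2
Gen 4: crossing 2x1. Involves strand 3? no. Count so far: 2
Gen 5: crossing 1x2. Involves strand 3? no. Count so far: 2
Gen 6: crossing 2x1. Involves strand 3? no. Count so far: 2
Gen 7: crossing 2x3. Involves strand 3? yes. Count so far: 3
Gen 8: crossing 1x3. Involves strand 3? yes. Count so far: 4
Gen 9: crossing 3x1. Involves strand 3? yes. Count so far: 5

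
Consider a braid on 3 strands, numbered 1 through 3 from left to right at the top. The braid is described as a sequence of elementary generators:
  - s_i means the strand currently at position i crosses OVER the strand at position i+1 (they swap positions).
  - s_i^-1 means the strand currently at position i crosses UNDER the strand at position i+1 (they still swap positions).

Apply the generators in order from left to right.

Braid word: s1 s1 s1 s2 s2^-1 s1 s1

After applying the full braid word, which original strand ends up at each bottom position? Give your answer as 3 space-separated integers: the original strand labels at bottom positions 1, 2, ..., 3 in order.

Answer: 2 1 3

Derivation:
Gen 1 (s1): strand 1 crosses over strand 2. Perm now: [2 1 3]
Gen 2 (s1): strand 2 crosses over strand 1. Perm now: [1 2 3]
Gen 3 (s1): strand 1 crosses over strand 2. Perm now: [2 1 3]
Gen 4 (s2): strand 1 crosses over strand 3. Perm now: [2 3 1]
Gen 5 (s2^-1): strand 3 crosses under strand 1. Perm now: [2 1 3]
Gen 6 (s1): strand 2 crosses over strand 1. Perm now: [1 2 3]
Gen 7 (s1): strand 1 crosses over strand 2. Perm now: [2 1 3]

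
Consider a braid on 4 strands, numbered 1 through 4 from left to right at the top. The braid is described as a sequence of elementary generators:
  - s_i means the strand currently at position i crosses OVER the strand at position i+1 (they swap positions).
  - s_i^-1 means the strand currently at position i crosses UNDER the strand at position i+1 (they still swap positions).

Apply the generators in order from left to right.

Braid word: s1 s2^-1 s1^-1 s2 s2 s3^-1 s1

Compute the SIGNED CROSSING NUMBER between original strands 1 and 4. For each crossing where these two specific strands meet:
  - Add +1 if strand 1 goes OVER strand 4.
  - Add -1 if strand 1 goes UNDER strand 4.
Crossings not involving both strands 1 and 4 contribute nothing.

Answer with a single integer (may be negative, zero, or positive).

Gen 1: crossing 1x2. Both 1&4? no. Sum: 0
Gen 2: crossing 1x3. Both 1&4? no. Sum: 0
Gen 3: crossing 2x3. Both 1&4? no. Sum: 0
Gen 4: crossing 2x1. Both 1&4? no. Sum: 0
Gen 5: crossing 1x2. Both 1&4? no. Sum: 0
Gen 6: 1 under 4. Both 1&4? yes. Contrib: -1. Sum: -1
Gen 7: crossing 3x2. Both 1&4? no. Sum: -1

Answer: -1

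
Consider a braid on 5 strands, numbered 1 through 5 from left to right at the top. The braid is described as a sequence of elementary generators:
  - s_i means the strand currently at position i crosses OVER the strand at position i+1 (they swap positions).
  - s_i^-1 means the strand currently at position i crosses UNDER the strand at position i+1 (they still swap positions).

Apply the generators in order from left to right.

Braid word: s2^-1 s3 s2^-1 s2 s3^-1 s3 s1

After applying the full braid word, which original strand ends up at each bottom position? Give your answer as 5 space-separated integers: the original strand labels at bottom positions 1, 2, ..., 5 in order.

Gen 1 (s2^-1): strand 2 crosses under strand 3. Perm now: [1 3 2 4 5]
Gen 2 (s3): strand 2 crosses over strand 4. Perm now: [1 3 4 2 5]
Gen 3 (s2^-1): strand 3 crosses under strand 4. Perm now: [1 4 3 2 5]
Gen 4 (s2): strand 4 crosses over strand 3. Perm now: [1 3 4 2 5]
Gen 5 (s3^-1): strand 4 crosses under strand 2. Perm now: [1 3 2 4 5]
Gen 6 (s3): strand 2 crosses over strand 4. Perm now: [1 3 4 2 5]
Gen 7 (s1): strand 1 crosses over strand 3. Perm now: [3 1 4 2 5]

Answer: 3 1 4 2 5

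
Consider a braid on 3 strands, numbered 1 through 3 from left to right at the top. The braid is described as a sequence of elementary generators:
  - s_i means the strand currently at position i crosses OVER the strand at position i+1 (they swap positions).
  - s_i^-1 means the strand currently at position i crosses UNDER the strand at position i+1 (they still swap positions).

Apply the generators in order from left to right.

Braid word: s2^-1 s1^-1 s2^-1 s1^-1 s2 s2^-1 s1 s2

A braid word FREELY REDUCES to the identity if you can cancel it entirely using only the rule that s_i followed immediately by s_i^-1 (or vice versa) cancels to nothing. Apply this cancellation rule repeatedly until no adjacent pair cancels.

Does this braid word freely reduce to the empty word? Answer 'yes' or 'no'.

Gen 1 (s2^-1): push. Stack: [s2^-1]
Gen 2 (s1^-1): push. Stack: [s2^-1 s1^-1]
Gen 3 (s2^-1): push. Stack: [s2^-1 s1^-1 s2^-1]
Gen 4 (s1^-1): push. Stack: [s2^-1 s1^-1 s2^-1 s1^-1]
Gen 5 (s2): push. Stack: [s2^-1 s1^-1 s2^-1 s1^-1 s2]
Gen 6 (s2^-1): cancels prior s2. Stack: [s2^-1 s1^-1 s2^-1 s1^-1]
Gen 7 (s1): cancels prior s1^-1. Stack: [s2^-1 s1^-1 s2^-1]
Gen 8 (s2): cancels prior s2^-1. Stack: [s2^-1 s1^-1]
Reduced word: s2^-1 s1^-1

Answer: no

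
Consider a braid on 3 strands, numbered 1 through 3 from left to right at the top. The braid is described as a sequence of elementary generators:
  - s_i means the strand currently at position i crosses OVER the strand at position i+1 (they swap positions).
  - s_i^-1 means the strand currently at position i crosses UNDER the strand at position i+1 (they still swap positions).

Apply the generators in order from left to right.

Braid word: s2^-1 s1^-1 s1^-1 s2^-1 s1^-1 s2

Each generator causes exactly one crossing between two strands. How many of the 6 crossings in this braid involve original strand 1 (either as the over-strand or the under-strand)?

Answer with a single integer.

Gen 1: crossing 2x3. Involves strand 1? no. Count so far: 0
Gen 2: crossing 1x3. Involves strand 1? yes. Count so far: 1
Gen 3: crossing 3x1. Involves strand 1? yes. Count so far: 2
Gen 4: crossing 3x2. Involves strand 1? no. Count so far: 2
Gen 5: crossing 1x2. Involves strand 1? yes. Count so far: 3
Gen 6: crossing 1x3. Involves strand 1? yes. Count so far: 4

Answer: 4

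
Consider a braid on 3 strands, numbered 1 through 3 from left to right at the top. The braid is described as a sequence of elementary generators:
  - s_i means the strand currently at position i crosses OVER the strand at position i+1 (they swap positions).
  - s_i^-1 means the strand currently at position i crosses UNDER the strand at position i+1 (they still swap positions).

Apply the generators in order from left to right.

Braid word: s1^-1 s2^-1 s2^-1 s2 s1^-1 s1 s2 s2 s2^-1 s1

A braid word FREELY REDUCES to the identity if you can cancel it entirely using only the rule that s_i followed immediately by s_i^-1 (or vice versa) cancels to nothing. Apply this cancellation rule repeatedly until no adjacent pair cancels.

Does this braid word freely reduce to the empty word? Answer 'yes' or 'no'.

Gen 1 (s1^-1): push. Stack: [s1^-1]
Gen 2 (s2^-1): push. Stack: [s1^-1 s2^-1]
Gen 3 (s2^-1): push. Stack: [s1^-1 s2^-1 s2^-1]
Gen 4 (s2): cancels prior s2^-1. Stack: [s1^-1 s2^-1]
Gen 5 (s1^-1): push. Stack: [s1^-1 s2^-1 s1^-1]
Gen 6 (s1): cancels prior s1^-1. Stack: [s1^-1 s2^-1]
Gen 7 (s2): cancels prior s2^-1. Stack: [s1^-1]
Gen 8 (s2): push. Stack: [s1^-1 s2]
Gen 9 (s2^-1): cancels prior s2. Stack: [s1^-1]
Gen 10 (s1): cancels prior s1^-1. Stack: []
Reduced word: (empty)

Answer: yes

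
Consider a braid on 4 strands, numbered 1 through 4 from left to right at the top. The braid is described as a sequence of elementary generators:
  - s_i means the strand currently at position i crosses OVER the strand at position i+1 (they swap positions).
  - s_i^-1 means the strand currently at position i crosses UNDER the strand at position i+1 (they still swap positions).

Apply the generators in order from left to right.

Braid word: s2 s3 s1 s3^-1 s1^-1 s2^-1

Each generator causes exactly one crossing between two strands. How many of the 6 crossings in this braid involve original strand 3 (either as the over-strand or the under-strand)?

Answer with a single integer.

Answer: 4

Derivation:
Gen 1: crossing 2x3. Involves strand 3? yes. Count so far: 1
Gen 2: crossing 2x4. Involves strand 3? no. Count so far: 1
Gen 3: crossing 1x3. Involves strand 3? yes. Count so far: 2
Gen 4: crossing 4x2. Involves strand 3? no. Count so far: 2
Gen 5: crossing 3x1. Involves strand 3? yes. Count so far: 3
Gen 6: crossing 3x2. Involves strand 3? yes. Count so far: 4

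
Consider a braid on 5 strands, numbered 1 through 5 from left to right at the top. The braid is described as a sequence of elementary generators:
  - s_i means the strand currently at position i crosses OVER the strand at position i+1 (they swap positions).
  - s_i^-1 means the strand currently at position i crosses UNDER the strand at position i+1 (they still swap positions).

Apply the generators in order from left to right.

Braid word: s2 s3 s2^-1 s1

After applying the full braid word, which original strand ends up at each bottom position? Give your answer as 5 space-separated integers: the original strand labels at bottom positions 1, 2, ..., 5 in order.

Answer: 4 1 3 2 5

Derivation:
Gen 1 (s2): strand 2 crosses over strand 3. Perm now: [1 3 2 4 5]
Gen 2 (s3): strand 2 crosses over strand 4. Perm now: [1 3 4 2 5]
Gen 3 (s2^-1): strand 3 crosses under strand 4. Perm now: [1 4 3 2 5]
Gen 4 (s1): strand 1 crosses over strand 4. Perm now: [4 1 3 2 5]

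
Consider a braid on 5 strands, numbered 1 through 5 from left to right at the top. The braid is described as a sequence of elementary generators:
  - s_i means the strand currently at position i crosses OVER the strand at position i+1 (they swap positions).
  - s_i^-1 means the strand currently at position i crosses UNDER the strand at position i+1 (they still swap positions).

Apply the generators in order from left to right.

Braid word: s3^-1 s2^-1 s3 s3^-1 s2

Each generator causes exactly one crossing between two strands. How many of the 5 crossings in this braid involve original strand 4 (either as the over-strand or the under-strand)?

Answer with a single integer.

Gen 1: crossing 3x4. Involves strand 4? yes. Count so far: 1
Gen 2: crossing 2x4. Involves strand 4? yes. Count so far: 2
Gen 3: crossing 2x3. Involves strand 4? no. Count so far: 2
Gen 4: crossing 3x2. Involves strand 4? no. Count so far: 2
Gen 5: crossing 4x2. Involves strand 4? yes. Count so far: 3

Answer: 3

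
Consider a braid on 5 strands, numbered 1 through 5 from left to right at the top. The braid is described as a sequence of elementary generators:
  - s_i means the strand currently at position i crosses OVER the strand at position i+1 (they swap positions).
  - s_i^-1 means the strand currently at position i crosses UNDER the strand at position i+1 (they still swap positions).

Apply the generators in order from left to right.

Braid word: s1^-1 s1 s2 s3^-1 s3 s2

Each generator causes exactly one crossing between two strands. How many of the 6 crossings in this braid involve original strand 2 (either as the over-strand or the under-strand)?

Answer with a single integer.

Answer: 6

Derivation:
Gen 1: crossing 1x2. Involves strand 2? yes. Count so far: 1
Gen 2: crossing 2x1. Involves strand 2? yes. Count so far: 2
Gen 3: crossing 2x3. Involves strand 2? yes. Count so far: 3
Gen 4: crossing 2x4. Involves strand 2? yes. Count so far: 4
Gen 5: crossing 4x2. Involves strand 2? yes. Count so far: 5
Gen 6: crossing 3x2. Involves strand 2? yes. Count so far: 6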